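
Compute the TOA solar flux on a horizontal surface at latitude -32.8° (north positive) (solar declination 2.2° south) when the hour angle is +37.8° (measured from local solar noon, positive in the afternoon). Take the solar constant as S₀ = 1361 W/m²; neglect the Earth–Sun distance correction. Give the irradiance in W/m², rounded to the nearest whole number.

cos θ_z = sin φ sin δ + cos φ cos δ cos H = (-0.5417)(-0.0384) + (0.8406)(0.9993)(0.7902) = 0.6846.
Top-of-atmosphere irradiance = S₀ cos θ_z = 1361 × 0.6846 = 931.74 W/m².

932 W/m²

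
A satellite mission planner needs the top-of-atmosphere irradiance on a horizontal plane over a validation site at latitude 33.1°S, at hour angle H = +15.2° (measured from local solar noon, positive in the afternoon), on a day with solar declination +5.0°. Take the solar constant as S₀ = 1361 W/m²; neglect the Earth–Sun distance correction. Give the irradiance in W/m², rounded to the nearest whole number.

1031 W/m²

cos θ_z = sin(-33.1°) sin(5.0°) + cos(-33.1°) cos(5.0°) cos(15.20°) = -0.0476 + 0.8053 = 0.7577.
Top-of-atmosphere irradiance = S₀ cos θ_z = 1361 × 0.7577 = 1031.23 W/m².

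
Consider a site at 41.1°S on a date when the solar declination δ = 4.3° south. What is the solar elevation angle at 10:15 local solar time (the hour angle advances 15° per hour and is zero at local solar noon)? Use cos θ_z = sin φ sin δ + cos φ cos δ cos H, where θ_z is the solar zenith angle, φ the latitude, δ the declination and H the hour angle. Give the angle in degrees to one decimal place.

46.3°

Hour angle H = 15° × (10.25 − 12) = -26.25°.
With φ = -41.1°, δ = -4.3°, H = -26.25°: sin φ sin δ = 0.0493, cos φ cos δ cos H = 0.6739, so cos θ_z = 0.7232.
θ_z = arccos(0.7232) = 43.68°, so the elevation is 90° − 43.68° = 46.32°.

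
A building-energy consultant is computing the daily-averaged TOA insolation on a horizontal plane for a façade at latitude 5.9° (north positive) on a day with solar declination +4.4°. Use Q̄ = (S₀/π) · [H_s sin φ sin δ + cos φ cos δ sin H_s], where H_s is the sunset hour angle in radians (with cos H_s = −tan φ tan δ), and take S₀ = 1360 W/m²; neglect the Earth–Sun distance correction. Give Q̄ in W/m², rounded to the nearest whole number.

The sunset hour angle satisfies cos H_s = −tan φ tan δ = -0.0080, giving H_s = 90.46°. In radians, H_s = 1.5788.
H_s sin φ sin δ = 1.5788 × 0.1028 × 0.0767 = 0.0124.
cos φ cos δ sin H_s = 0.9947 × 0.9971 × 1.0000 = 0.9918.
Q̄ = (1360/π) × (0.0124 + 0.9918) = 432.90 × 1.0042 = 434.72 W/m².

435 W/m²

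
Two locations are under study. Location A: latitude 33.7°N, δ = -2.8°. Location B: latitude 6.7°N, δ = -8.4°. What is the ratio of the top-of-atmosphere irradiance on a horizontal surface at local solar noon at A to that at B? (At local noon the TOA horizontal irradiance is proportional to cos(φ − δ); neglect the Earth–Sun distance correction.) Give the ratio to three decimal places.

0.833

A: cos θ_z = cos(33.7° − (-2.8°)) = 0.8039.
B: cos θ_z = cos(6.7° − (-8.4°)) = 0.9655.
Ratio A/B = 0.8039 / 0.9655 = 0.8326.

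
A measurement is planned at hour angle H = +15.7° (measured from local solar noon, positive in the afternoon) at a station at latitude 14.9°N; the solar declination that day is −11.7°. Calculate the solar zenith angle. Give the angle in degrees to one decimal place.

cos θ_z = sin φ sin δ + cos φ cos δ cos H = (0.2571)(-0.2028) + (0.9664)(0.9792)(0.9627) = 0.8589.
θ_z = arccos(0.8589) = 30.81°.

30.8°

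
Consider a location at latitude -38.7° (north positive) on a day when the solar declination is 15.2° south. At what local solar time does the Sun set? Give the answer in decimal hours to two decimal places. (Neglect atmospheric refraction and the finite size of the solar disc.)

18.84 h

−tan φ tan δ = −(-0.8012)(-0.2717) = -0.2177; H_s = arccos(-0.2177) = 102.57°.
Sunset is at 12 + H_s/15 = 12 + 6.838 = 18.838 h local solar time.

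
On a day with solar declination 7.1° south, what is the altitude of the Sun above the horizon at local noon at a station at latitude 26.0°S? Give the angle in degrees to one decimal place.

71.1°

At local solar noon the hour angle is zero, so the elevation is 90° − |φ − δ| = 90° − |-26.0° − (-7.1°)| = 90° − 18.9° = 71.1°.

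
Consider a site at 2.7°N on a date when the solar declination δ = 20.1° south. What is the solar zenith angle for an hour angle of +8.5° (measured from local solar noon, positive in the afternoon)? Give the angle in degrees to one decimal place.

cos θ_z = sin φ sin δ + cos φ cos δ cos H = (0.0471)(-0.3437) + (0.9989)(0.9391)(0.9890) = 0.9116.
θ_z = arccos(0.9116) = 24.27°.

24.3°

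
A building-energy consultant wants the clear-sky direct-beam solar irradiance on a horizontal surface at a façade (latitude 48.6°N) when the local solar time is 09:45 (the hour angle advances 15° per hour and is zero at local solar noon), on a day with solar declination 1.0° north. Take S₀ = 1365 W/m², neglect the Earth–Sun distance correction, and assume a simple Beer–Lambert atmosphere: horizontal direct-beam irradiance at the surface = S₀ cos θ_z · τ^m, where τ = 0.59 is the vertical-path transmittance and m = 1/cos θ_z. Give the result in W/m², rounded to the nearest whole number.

301 W/m²

Hour angle H = 15° × (9.75 − 12) = -33.75°.
cos θ_z = sin φ sin δ + cos φ cos δ cos H = (0.7501)(0.0175) + (0.6613)(0.9998)(0.8315) = 0.5629.
Air mass m = 1/cos θ_z = 1/0.5629 = 1.777; τ^m = 0.59^1.777 = 0.3916.
Surface direct beam = 1365 × 0.5629 × 0.3916 = 300.89 W/m².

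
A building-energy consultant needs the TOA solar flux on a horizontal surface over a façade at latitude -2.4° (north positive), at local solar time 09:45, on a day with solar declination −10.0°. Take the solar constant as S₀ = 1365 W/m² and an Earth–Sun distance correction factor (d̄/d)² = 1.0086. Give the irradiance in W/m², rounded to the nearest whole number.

1136 W/m²

Hour angle H = 15° × (9.75 − 12) = -33.75°.
cos θ_z = sin(-2.4°) sin(-10.0°) + cos(-2.4°) cos(-10.0°) cos(-33.75°) = 0.0073 + 0.8181 = 0.8254.
Top-of-atmosphere irradiance = S₀ (d̄/d)² cos θ_z = 1365 × 1.0086 × 0.8254 = 1136.36 W/m².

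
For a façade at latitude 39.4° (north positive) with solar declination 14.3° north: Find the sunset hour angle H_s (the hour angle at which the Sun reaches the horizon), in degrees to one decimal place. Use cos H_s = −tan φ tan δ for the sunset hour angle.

The sunset hour angle satisfies cos H_s = −tan φ tan δ = -0.2094, giving H_s = 102.09°.

102.1°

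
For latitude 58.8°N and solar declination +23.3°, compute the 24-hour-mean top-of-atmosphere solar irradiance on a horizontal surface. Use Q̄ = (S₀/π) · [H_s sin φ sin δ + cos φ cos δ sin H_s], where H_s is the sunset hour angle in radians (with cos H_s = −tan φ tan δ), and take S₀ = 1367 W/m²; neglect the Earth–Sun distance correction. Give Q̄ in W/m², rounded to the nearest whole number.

493 W/m²

The sunset hour angle satisfies cos H_s = −tan φ tan δ = -0.7111, giving H_s = 135.32°. In radians, H_s = 2.3618.
H_s sin φ sin δ = 2.3618 × 0.8554 × 0.3955 = 0.7990.
cos φ cos δ sin H_s = 0.5180 × 0.9184 × 0.7031 = 0.3345.
Q̄ = (1367/π) × (0.7990 + 0.3345) = 435.13 × 1.1335 = 493.22 W/m².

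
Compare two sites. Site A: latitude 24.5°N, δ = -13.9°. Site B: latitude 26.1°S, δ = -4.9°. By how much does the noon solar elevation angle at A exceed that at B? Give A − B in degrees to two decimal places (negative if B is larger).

-17.20°

A: 90° − |24.5 − (-13.9)| = 51.60°.
B: 90° − |-26.1 − (-4.9)| = 68.80°.
A − B = 51.60 − 68.80 = -17.20°.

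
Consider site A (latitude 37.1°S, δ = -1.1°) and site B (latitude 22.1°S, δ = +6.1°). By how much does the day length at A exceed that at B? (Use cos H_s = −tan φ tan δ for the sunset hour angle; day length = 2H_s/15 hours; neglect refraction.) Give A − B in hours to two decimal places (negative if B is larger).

A: H_s = arccos(−tan -37.1° · tan -1.1°) = 90.83°, so 2H_s/15 = 12.1107 h.
B: H_s = arccos(−tan -22.1° · tan 6.1°) = 87.51°, so 2H_s/15 = 11.6680 h.
A − B = 12.1107 − 11.6680 = 0.4427 h.

+0.44 h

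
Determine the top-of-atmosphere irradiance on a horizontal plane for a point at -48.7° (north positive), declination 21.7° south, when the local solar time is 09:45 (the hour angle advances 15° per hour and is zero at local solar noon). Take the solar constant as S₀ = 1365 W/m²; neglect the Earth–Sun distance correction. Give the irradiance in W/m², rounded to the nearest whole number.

Hour angle H = 15° × (9.75 − 12) = -33.75°.
cos θ_z = sin(-48.7°) sin(-21.7°) + cos(-48.7°) cos(-21.7°) cos(-33.75°) = 0.2778 + 0.5099 = 0.7877.
Top-of-atmosphere irradiance = S₀ cos θ_z = 1365 × 0.7877 = 1075.21 W/m².

1075 W/m²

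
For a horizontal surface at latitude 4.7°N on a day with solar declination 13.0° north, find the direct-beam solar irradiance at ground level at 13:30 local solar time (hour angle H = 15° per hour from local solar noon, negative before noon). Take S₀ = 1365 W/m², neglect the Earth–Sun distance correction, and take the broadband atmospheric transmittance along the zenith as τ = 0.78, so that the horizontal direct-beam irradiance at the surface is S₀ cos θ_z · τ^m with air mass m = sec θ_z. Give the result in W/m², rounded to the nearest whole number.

953 W/m²

Hour angle H = 15° × (13.5 − 12) = 22.50°.
cos θ_z = sin(4.7°) sin(13.0°) + cos(4.7°) cos(13.0°) cos(22.50°) = 0.0184 + 0.8972 = 0.9156.
Air mass m = 1/cos θ_z = 1/0.9156 = 1.092; τ^m = 0.78^1.092 = 0.7624.
Surface direct beam = 1365 × 0.9156 × 0.7624 = 952.84 W/m².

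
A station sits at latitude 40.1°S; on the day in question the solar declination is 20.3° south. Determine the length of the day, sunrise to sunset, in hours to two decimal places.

−tan φ tan δ = −(-0.8421)(-0.3699) = -0.3115; H_s = arccos(-0.3115) = 108.15°.
Day length = 2 H_s / 15° h⁻¹ = 216.30° / 15 = 14.420 h.

14.42 hours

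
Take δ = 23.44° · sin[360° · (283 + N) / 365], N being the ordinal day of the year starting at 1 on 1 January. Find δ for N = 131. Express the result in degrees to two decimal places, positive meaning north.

+17.51°

360 × (283 + 131) / 365 = 408.329°; sin(408.329°) = 0.7470.
δ = 23.44 × 0.7470 = 17.510° ≈ +17.51°.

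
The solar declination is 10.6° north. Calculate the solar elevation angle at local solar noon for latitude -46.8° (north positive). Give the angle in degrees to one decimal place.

32.6°

At local solar noon the hour angle is zero, so the elevation is 90° − |φ − δ| = 90° − |-46.8° − (10.6°)| = 90° − 57.4° = 32.6°.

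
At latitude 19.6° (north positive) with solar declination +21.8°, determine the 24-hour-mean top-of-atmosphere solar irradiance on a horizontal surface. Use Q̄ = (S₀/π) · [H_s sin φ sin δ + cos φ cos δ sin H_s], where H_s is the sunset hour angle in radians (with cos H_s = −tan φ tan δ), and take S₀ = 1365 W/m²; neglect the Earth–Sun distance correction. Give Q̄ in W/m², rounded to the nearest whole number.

−tan φ tan δ = −(0.3561)(0.4000) = -0.1424; H_s = arccos(-0.1424) = 98.19°. In radians, H_s = 1.7137.
H_s sin φ sin δ = 1.7137 × 0.3355 × 0.3714 = 0.2135.
cos φ cos δ sin H_s = 0.9421 × 0.9285 × 0.9898 = 0.8658.
Q̄ = (1365/π) × (0.2135 + 0.8658) = 434.49 × 1.0793 = 468.95 W/m².

469 W/m²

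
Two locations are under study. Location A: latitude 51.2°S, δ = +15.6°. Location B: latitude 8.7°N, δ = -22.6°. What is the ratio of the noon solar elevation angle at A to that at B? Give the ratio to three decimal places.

0.395

A: 90° − |-51.2 − (15.6)| = 23.20°.
B: 90° − |8.7 − (-22.6)| = 58.70°.
Ratio A/B = 23.2000 / 58.7000 = 0.3952.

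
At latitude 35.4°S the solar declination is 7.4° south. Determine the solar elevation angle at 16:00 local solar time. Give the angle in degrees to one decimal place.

28.6°

Hour angle H = 15° × (16 − 12) = 60.00°.
cos θ_z = sin φ sin δ + cos φ cos δ cos H = (-0.5793)(-0.1288) + (0.8151)(0.9917)(0.5000) = 0.4788.
θ_z = arccos(0.4788) = 61.39°, so the elevation is 90° − 61.39° = 28.61°.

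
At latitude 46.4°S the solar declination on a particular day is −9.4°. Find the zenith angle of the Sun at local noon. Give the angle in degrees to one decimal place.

37.0°

At local solar noon the hour angle is zero, so the zenith angle is |φ − δ| = |-46.4° − (-9.4°)| = 37.0°.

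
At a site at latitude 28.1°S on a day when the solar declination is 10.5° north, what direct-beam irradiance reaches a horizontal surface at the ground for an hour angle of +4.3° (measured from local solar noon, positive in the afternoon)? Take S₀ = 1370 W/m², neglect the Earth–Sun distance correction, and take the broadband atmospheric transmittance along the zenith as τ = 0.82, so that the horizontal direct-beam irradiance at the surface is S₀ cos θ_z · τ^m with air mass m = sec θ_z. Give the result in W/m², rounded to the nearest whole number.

cos θ_z = sin φ sin δ + cos φ cos δ cos H = (-0.4710)(0.1822) + (0.8821)(0.9833)(0.9972) = 0.7791.
Air mass m = 1/cos θ_z = 1/0.7791 = 1.284; τ^m = 0.82^1.284 = 0.7751.
Surface direct beam = 1370 × 0.7791 × 0.7751 = 827.32 W/m².

827 W/m²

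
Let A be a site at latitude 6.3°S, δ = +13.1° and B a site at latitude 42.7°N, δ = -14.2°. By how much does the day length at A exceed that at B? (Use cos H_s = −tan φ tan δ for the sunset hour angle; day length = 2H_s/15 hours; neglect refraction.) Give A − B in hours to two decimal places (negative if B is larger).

+1.60 h

A: H_s = arccos(−tan -6.3° · tan 13.1°) = 88.53°, so 2H_s/15 = 11.8040 h.
B: H_s = arccos(−tan 42.7° · tan -14.2°) = 76.50°, so 2H_s/15 = 10.2000 h.
A − B = 11.8040 − 10.2000 = 1.6040 h.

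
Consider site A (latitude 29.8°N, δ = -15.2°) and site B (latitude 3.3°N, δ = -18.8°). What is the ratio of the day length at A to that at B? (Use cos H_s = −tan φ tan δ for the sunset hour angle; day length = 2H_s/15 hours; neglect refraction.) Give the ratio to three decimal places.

0.912

A: H_s = arccos(−tan 29.8° · tan -15.2°) = 81.05°, so 2H_s/15 = 10.8067 h.
B: H_s = arccos(−tan 3.3° · tan -18.8°) = 88.88°, so 2H_s/15 = 11.8507 h.
Ratio A/B = 10.8067 / 11.8507 = 0.9119.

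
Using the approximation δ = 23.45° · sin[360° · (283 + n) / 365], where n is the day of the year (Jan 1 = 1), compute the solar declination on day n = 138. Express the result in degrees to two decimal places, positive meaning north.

+19.26°

360 × (283 + 138) / 365 = 415.233°; sin(415.233°) = 0.8215.
δ = 23.45 × 0.8215 = 19.264° ≈ +19.26°.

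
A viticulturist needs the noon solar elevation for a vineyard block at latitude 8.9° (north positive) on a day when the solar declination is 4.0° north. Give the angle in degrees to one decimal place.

85.1°

At local solar noon the hour angle is zero, so the elevation is 90° − |φ − δ| = 90° − |8.9° − (4.0°)| = 90° − 4.9° = 85.1°.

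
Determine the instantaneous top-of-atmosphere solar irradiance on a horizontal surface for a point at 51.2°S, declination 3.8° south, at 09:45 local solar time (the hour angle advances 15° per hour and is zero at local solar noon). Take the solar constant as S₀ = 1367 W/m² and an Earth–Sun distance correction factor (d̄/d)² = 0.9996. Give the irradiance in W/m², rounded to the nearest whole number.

Hour angle H = 15° × (9.75 − 12) = -33.75°.
cos θ_z = sin(-51.2°) sin(-3.8°) + cos(-51.2°) cos(-3.8°) cos(-33.75°) = 0.0516 + 0.5199 = 0.5715.
Top-of-atmosphere irradiance = S₀ (d̄/d)² cos θ_z = 1367 × 0.9996 × 0.5715 = 780.93 W/m².

781 W/m²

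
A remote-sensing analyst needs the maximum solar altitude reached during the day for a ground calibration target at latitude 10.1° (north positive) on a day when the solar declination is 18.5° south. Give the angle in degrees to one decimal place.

61.4°

At local solar noon the hour angle is zero, so the elevation is 90° − |φ − δ| = 90° − |10.1° − (-18.5°)| = 90° − 28.6° = 61.4°.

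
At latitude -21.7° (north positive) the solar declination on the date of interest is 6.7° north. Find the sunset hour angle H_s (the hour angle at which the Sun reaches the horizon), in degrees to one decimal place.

cos H_s = −tan(-21.7°) · tan(6.7°) = 0.0467, so H_s = arccos(0.0467) = 87.32°.

87.3°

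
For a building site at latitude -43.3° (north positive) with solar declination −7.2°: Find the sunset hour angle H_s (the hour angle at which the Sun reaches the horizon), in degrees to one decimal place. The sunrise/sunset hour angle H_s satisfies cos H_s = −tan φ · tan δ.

−tan φ tan δ = −(-0.9424)(-0.1263) = -0.1190; H_s = arccos(-0.1190) = 96.83°.

96.8°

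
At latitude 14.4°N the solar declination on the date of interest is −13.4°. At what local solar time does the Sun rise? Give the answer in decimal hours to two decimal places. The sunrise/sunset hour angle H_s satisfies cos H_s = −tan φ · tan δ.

−tan φ tan δ = −(0.2568)(-0.2382) = 0.0612; H_s = arccos(0.0612) = 86.49°.
Sunrise is at 12 − H_s/15 = 12 − 5.766 = 6.234 h local solar time.

6.23 h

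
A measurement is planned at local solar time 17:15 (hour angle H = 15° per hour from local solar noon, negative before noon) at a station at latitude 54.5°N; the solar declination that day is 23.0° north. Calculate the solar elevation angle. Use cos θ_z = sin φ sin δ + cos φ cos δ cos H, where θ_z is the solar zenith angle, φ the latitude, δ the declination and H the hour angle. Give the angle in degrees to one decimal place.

Hour angle H = 15° × (17.25 − 12) = 78.75°.
With φ = 54.5°, δ = 23.0°, H = 78.75°: sin φ sin δ = 0.3181, cos φ cos δ cos H = 0.1043, so cos θ_z = 0.4224.
θ_z = arccos(0.4224) = 65.01°, so the elevation is 90° − 65.01° = 24.99°.

25.0°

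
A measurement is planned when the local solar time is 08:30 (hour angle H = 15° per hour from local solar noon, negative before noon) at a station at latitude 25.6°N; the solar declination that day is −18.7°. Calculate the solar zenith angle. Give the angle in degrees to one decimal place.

Hour angle H = 15° × (8.5 − 12) = -52.50°.
cos θ_z = sin φ sin δ + cos φ cos δ cos H = (0.4321)(-0.3206) + (0.9018)(0.9472)(0.6088) = 0.3815.
θ_z = arccos(0.3815) = 67.57°.

67.6°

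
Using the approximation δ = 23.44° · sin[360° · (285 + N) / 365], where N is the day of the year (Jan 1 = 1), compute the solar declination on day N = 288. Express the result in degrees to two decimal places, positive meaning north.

-9.96°

360 × (285 + 288) / 365 = 565.151°; sin(565.151°) = -0.4250.
δ = 23.44 × -0.4250 = -9.962° ≈ -9.96°.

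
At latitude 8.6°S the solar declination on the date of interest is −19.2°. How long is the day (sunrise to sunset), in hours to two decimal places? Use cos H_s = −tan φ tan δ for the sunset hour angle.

cos H_s = −tan(-8.6°) · tan(-19.2°) = -0.0527, so H_s = arccos(-0.0527) = 93.02°.
Day length = 2 H_s / 15° h⁻¹ = 186.04° / 15 = 12.403 h.

12.40 hours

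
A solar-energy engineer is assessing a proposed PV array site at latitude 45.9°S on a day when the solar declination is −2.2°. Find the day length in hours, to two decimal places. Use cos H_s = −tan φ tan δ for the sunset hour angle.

−tan φ tan δ = −(-1.0319)(-0.0384) = -0.0396; H_s = arccos(-0.0396) = 92.27°.
Day length = 2 H_s / 15° h⁻¹ = 184.54° / 15 = 12.303 h.

12.30 hours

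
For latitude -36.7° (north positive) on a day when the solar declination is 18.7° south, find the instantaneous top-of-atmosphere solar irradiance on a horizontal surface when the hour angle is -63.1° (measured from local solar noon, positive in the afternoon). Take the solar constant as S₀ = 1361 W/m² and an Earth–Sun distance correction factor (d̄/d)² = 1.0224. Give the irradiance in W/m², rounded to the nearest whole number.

cos θ_z = sin φ sin δ + cos φ cos δ cos H = (-0.5976)(-0.3206) + (0.8018)(0.9472)(0.4524) = 0.5352.
Top-of-atmosphere irradiance = S₀ (d̄/d)² cos θ_z = 1361 × 1.0224 × 0.5352 = 744.72 W/m².

745 W/m²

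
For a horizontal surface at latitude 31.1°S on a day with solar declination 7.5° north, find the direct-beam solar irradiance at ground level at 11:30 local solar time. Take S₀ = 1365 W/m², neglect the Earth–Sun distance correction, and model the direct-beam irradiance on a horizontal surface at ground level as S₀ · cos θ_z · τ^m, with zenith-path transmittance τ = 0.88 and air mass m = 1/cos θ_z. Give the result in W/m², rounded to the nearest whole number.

896 W/m²

Hour angle H = 15° × (11.5 − 12) = -7.50°.
cos θ_z = sin(-31.1°) sin(7.5°) + cos(-31.1°) cos(7.5°) cos(-7.50°) = -0.0674 + 0.8417 = 0.7743.
Air mass m = 1/cos θ_z = 1/0.7743 = 1.291; τ^m = 0.88^1.291 = 0.8479.
Surface direct beam = 1365 × 0.7743 × 0.8479 = 896.16 W/m².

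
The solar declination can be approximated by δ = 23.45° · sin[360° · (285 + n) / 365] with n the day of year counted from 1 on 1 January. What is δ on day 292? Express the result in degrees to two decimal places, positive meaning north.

360 × (285 + 292) / 365 = 569.096°; sin(569.096°) = -0.4863.
δ = 23.45 × -0.4863 = -11.404° ≈ -11.40°.

-11.40°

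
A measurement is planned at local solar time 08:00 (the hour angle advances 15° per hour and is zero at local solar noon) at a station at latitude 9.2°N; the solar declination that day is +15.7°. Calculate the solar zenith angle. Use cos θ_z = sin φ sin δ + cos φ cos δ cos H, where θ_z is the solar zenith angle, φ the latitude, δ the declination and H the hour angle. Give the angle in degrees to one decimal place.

Hour angle H = 15° × (8 − 12) = -60.00°.
cos θ_z = sin(9.2°) sin(15.7°) + cos(9.2°) cos(15.7°) cos(-60.00°) = 0.0433 + 0.4752 = 0.5185.
θ_z = arccos(0.5185) = 58.77°.

58.8°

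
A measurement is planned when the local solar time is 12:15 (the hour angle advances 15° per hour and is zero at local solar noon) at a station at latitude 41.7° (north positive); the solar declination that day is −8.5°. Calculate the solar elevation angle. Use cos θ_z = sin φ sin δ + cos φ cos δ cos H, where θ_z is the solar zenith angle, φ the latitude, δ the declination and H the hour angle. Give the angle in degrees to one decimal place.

39.7°

Hour angle H = 15° × (12.25 − 12) = 3.75°.
With φ = 41.7°, δ = -8.5°, H = 3.75°: sin φ sin δ = -0.0983, cos φ cos δ cos H = 0.7369, so cos θ_z = 0.6386.
θ_z = arccos(0.6386) = 50.31°, so the elevation is 90° − 50.31° = 39.69°.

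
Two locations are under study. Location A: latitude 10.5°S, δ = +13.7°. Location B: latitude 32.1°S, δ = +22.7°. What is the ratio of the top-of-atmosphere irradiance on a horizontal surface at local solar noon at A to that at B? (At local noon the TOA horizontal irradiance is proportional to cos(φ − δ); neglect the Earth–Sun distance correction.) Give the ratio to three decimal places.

1.582

A: cos θ_z = cos(-10.5° − (13.7°)) = 0.9121.
B: cos θ_z = cos(-32.1° − (22.7°)) = 0.5764.
Ratio A/B = 0.9121 / 0.5764 = 1.5824.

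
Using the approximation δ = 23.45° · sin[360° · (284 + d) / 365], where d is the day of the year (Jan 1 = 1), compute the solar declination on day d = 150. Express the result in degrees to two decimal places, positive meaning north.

+21.75°

360 × (284 + 150) / 365 = 428.055°; sin(428.055°) = 0.9275.
δ = 23.45 × 0.9275 = 21.750° ≈ +21.75°.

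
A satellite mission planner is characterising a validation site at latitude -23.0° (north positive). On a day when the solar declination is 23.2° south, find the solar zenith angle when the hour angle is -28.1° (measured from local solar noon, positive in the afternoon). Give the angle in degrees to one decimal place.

25.8°

cos θ_z = sin φ sin δ + cos φ cos δ cos H = (-0.3907)(-0.3939) + (0.9205)(0.9191)(0.8821) = 0.9002.
θ_z = arccos(0.9002) = 25.82°.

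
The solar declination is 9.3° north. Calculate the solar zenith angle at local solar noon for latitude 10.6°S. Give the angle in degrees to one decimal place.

At local solar noon the hour angle is zero, so the zenith angle is |φ − δ| = |-10.6° − (9.3°)| = 19.9°.

19.9°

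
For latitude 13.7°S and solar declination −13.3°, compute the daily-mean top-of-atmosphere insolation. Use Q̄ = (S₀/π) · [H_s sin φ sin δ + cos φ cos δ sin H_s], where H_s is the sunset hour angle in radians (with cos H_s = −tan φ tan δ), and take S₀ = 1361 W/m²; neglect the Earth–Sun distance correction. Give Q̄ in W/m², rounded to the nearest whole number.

447 W/m²

−tan φ tan δ = −(-0.2438)(-0.2364) = -0.0576; H_s = arccos(-0.0576) = 93.30°. In radians, H_s = 1.6284.
H_s sin φ sin δ = 1.6284 × -0.2368 × -0.2300 = 0.0887.
cos φ cos δ sin H_s = 0.9715 × 0.9732 × 0.9983 = 0.9439.
Q̄ = (1361/π) × (0.0887 + 0.9439) = 433.22 × 1.0326 = 447.34 W/m².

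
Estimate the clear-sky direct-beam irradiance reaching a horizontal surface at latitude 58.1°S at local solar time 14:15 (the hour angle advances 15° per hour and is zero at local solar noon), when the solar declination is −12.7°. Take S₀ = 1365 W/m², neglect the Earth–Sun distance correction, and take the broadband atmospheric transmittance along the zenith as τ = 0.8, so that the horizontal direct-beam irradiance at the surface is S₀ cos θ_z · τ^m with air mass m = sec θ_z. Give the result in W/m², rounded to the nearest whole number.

Hour angle H = 15° × (14.25 − 12) = 33.75°.
With φ = -58.1°, δ = -12.7°, H = 33.75°: sin φ sin δ = 0.1866, cos φ cos δ cos H = 0.4286, so cos θ_z = 0.6152.
Air mass m = 1/cos θ_z = 1/0.6152 = 1.625; τ^m = 0.8^1.625 = 0.6959.
Surface direct beam = 1365 × 0.6152 × 0.6959 = 584.38 W/m².

584 W/m²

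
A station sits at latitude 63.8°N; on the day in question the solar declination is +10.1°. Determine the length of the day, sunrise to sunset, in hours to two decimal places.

−tan φ tan δ = −(2.0323)(0.1781) = -0.3620; H_s = arccos(-0.3620) = 111.22°.
Day length = 2 H_s / 15° h⁻¹ = 222.44° / 15 = 14.829 h.

14.83 hours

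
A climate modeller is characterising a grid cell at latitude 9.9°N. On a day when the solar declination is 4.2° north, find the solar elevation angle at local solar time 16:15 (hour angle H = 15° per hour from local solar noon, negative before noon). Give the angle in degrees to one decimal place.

Hour angle H = 15° × (16.25 − 12) = 63.75°.
With φ = 9.9°, δ = 4.2°, H = 63.75°: sin φ sin δ = 0.0126, cos φ cos δ cos H = 0.4345, so cos θ_z = 0.4471.
θ_z = arccos(0.4471) = 63.44°, so the elevation is 90° − 63.44° = 26.56°.

26.6°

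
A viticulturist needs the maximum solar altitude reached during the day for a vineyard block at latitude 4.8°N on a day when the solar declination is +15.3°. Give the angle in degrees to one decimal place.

79.5°

At local solar noon the hour angle is zero, so the elevation is 90° − |φ − δ| = 90° − |4.8° − (15.3°)| = 90° − 10.5° = 79.5°.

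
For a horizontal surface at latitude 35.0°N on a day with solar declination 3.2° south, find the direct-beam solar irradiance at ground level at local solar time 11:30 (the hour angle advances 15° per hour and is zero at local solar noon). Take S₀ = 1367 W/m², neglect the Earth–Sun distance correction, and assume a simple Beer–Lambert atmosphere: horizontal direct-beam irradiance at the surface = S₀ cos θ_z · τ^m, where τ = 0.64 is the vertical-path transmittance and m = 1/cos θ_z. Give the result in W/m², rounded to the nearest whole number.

Hour angle H = 15° × (11.5 − 12) = -7.50°.
cos θ_z = sin(35.0°) sin(-3.2°) + cos(35.0°) cos(-3.2°) cos(-7.50°) = -0.0320 + 0.8109 = 0.7789.
Air mass m = 1/cos θ_z = 1/0.7789 = 1.284; τ^m = 0.64^1.284 = 0.5638.
Surface direct beam = 1367 × 0.7789 × 0.5638 = 600.31 W/m².

600 W/m²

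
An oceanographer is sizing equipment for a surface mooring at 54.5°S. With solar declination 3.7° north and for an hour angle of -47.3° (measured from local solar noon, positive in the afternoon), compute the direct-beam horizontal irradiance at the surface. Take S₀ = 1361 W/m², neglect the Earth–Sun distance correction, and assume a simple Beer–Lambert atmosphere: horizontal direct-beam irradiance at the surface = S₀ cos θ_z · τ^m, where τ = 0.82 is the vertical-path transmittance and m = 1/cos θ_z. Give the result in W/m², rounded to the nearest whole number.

cos θ_z = sin φ sin δ + cos φ cos δ cos H = (-0.8141)(0.0645) + (0.5807)(0.9979)(0.6782) = 0.3405.
Air mass m = 1/cos θ_z = 1/0.3405 = 2.937; τ^m = 0.82^2.937 = 0.5583.
Surface direct beam = 1361 × 0.3405 × 0.5583 = 258.73 W/m².

259 W/m²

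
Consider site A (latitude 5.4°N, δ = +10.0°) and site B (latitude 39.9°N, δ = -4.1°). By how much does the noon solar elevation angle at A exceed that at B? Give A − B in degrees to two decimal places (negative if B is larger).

A: 90° − |5.4 − (10.0)| = 85.40°.
B: 90° − |39.9 − (-4.1)| = 46.00°.
A − B = 85.40 − 46.00 = 39.40°.

+39.40°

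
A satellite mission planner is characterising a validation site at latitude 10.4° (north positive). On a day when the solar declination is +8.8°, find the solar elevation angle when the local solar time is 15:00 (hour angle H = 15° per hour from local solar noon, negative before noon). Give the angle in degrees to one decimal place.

Hour angle H = 15° × (15 − 12) = 45.00°.
cos θ_z = sin(10.4°) sin(8.8°) + cos(10.4°) cos(8.8°) cos(45.00°) = 0.0276 + 0.6873 = 0.7149.
θ_z = arccos(0.7149) = 44.36°, so the elevation is 90° − 44.36° = 45.64°.

45.6°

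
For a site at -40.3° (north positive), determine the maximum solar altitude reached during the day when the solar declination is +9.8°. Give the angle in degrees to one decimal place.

39.9°

At local solar noon the hour angle is zero, so the elevation is 90° − |φ − δ| = 90° − |-40.3° − (9.8°)| = 90° − 50.1° = 39.9°.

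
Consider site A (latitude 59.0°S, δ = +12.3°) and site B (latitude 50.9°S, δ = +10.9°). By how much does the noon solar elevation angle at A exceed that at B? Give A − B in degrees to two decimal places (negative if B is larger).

A: 90° − |-59.0 − (12.3)| = 18.70°.
B: 90° − |-50.9 − (10.9)| = 28.20°.
A − B = 18.70 − 28.20 = -9.50°.

-9.50°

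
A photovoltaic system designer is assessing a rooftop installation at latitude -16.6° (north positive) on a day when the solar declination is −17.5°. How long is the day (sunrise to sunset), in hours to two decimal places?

cos H_s = −tan(-16.6°) · tan(-17.5°) = -0.0940, so H_s = arccos(-0.0940) = 95.39°.
Day length = 2 H_s / 15° h⁻¹ = 190.78° / 15 = 12.719 h.

12.72 hours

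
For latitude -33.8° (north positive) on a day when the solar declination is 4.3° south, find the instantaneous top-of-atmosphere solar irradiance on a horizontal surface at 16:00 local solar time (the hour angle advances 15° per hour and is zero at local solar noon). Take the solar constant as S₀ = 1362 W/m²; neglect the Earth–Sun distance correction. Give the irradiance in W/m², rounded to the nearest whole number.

621 W/m²

Hour angle H = 15° × (16 − 12) = 60.00°.
cos θ_z = sin(-33.8°) sin(-4.3°) + cos(-33.8°) cos(-4.3°) cos(60.00°) = 0.0417 + 0.4143 = 0.4560.
Top-of-atmosphere irradiance = S₀ cos θ_z = 1362 × 0.4560 = 621.07 W/m².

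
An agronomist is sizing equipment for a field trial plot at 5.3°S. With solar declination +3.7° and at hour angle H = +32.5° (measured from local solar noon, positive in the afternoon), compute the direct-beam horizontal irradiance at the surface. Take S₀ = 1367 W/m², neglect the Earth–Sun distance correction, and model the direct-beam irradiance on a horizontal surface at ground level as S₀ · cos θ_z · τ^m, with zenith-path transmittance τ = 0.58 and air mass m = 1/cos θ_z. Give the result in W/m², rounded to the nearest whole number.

With φ = -5.3°, δ = 3.7°, H = 32.50°: sin φ sin δ = -0.0060, cos φ cos δ cos H = 0.8380, so cos θ_z = 0.8320.
Air mass m = 1/cos θ_z = 1/0.8320 = 1.202; τ^m = 0.58^1.202 = 0.5196.
Surface direct beam = 1367 × 0.8320 × 0.5196 = 590.96 W/m².

591 W/m²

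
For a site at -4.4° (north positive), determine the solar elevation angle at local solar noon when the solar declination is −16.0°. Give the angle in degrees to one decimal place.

At local solar noon the hour angle is zero, so the elevation is 90° − |φ − δ| = 90° − |-4.4° − (-16.0°)| = 90° − 11.6° = 78.4°.

78.4°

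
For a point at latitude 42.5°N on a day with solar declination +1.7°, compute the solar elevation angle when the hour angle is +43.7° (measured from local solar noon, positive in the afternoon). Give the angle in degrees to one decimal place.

cos θ_z = sin(42.5°) sin(1.7°) + cos(42.5°) cos(1.7°) cos(43.70°) = 0.0200 + 0.5328 = 0.5528.
θ_z = arccos(0.5528) = 56.44°, so the elevation is 90° − 56.44° = 33.56°.

33.6°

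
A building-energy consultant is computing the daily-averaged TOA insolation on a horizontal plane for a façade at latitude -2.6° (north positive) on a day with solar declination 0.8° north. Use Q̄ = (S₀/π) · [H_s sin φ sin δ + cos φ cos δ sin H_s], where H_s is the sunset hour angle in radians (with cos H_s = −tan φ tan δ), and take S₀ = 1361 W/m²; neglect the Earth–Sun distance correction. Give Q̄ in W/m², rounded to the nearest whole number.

−tan φ tan δ = −(-0.0454)(0.0140) = 0.0006; H_s = arccos(0.0006) = 89.97°. In radians, H_s = 1.5703.
H_s sin φ sin δ = 1.5703 × -0.0454 × 0.0140 = -0.0010.
cos φ cos δ sin H_s = 0.9990 × 0.9999 × 1.0000 = 0.9989.
Q̄ = (1361/π) × (-0.0010 + 0.9989) = 433.22 × 0.9979 = 432.31 W/m².

432 W/m²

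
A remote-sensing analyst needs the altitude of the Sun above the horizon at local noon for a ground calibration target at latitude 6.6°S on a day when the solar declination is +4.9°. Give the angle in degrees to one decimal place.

At local solar noon the hour angle is zero, so the elevation is 90° − |φ − δ| = 90° − |-6.6° − (4.9°)| = 90° − 11.5° = 78.5°.

78.5°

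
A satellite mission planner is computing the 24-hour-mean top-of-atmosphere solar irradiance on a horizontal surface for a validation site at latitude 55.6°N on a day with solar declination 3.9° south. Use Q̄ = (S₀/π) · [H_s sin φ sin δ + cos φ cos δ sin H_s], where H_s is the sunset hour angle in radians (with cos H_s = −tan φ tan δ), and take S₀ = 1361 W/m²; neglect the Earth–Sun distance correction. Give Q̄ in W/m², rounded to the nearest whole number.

−tan φ tan δ = −(1.4605)(-0.0682) = 0.0996; H_s = arccos(0.0996) = 84.28°. In radians, H_s = 1.4710.
H_s sin φ sin δ = 1.4710 × 0.8251 × -0.0680 = -0.0825.
cos φ cos δ sin H_s = 0.5650 × 0.9977 × 0.9950 = 0.5609.
Q̄ = (1361/π) × (-0.0825 + 0.5609) = 433.22 × 0.4784 = 207.25 W/m².

207 W/m²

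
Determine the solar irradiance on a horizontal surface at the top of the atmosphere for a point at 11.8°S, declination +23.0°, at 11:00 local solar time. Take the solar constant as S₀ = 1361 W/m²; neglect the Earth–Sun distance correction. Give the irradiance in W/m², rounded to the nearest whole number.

Hour angle H = 15° × (11 − 12) = -15.00°.
cos θ_z = sin(-11.8°) sin(23.0°) + cos(-11.8°) cos(23.0°) cos(-15.00°) = -0.0799 + 0.8703 = 0.7904.
Top-of-atmosphere irradiance = S₀ cos θ_z = 1361 × 0.7904 = 1075.73 W/m².

1076 W/m²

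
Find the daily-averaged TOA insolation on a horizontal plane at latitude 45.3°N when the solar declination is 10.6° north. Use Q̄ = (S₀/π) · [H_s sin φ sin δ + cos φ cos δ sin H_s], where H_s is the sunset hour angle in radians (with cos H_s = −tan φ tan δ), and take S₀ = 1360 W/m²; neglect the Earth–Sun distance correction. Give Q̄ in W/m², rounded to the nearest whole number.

−tan φ tan δ = −(1.0105)(0.1871) = -0.1891; H_s = arccos(-0.1891) = 100.90°. In radians, H_s = 1.7610.
H_s sin φ sin δ = 1.7610 × 0.7108 × 0.1840 = 0.2303.
cos φ cos δ sin H_s = 0.7034 × 0.9829 × 0.9820 = 0.6789.
Q̄ = (1360/π) × (0.2303 + 0.6789) = 432.90 × 0.9092 = 393.59 W/m².

394 W/m²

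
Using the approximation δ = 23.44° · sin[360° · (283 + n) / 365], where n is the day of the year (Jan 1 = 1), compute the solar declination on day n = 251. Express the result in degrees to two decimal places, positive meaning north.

360 × (283 + 251) / 365 = 526.685°; sin(526.685°) = 0.2303.
δ = 23.44 × 0.2303 = 5.398° ≈ +5.40°.

+5.40°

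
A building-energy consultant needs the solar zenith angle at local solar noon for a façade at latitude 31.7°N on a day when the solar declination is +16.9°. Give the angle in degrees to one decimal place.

14.8°

At local solar noon the hour angle is zero, so the zenith angle is |φ − δ| = |31.7° − (16.9°)| = 14.8°.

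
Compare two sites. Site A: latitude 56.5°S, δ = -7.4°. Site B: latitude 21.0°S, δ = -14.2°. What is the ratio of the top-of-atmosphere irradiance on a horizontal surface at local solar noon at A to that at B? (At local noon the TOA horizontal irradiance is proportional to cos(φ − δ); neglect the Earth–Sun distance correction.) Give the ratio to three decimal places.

A: cos θ_z = cos(-56.5° − (-7.4°)) = 0.6547.
B: cos θ_z = cos(-21.0° − (-14.2°)) = 0.9930.
Ratio A/B = 0.6547 / 0.9930 = 0.6593.

0.659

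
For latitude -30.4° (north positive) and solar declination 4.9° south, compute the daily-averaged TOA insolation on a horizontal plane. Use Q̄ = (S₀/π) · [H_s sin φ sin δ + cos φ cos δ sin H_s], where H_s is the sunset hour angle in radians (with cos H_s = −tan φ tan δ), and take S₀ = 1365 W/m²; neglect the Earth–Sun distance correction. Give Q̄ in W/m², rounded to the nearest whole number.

403 W/m²

The sunset hour angle satisfies cos H_s = −tan φ tan δ = -0.0503, giving H_s = 92.88°. In radians, H_s = 1.6211.
H_s sin φ sin δ = 1.6211 × -0.5060 × -0.0854 = 0.0701.
cos φ cos δ sin H_s = 0.8625 × 0.9963 × 0.9987 = 0.8582.
Q̄ = (1365/π) × (0.0701 + 0.8582) = 434.49 × 0.9283 = 403.34 W/m².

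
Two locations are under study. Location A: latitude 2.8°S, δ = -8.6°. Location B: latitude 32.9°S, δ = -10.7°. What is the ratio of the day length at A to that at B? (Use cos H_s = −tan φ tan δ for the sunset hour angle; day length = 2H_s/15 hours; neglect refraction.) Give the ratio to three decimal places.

A: H_s = arccos(−tan -2.8° · tan -8.6°) = 90.42°, so 2H_s/15 = 12.0560 h.
B: H_s = arccos(−tan -32.9° · tan -10.7°) = 97.02°, so 2H_s/15 = 12.9360 h.
Ratio A/B = 12.0560 / 12.9360 = 0.9320.

0.932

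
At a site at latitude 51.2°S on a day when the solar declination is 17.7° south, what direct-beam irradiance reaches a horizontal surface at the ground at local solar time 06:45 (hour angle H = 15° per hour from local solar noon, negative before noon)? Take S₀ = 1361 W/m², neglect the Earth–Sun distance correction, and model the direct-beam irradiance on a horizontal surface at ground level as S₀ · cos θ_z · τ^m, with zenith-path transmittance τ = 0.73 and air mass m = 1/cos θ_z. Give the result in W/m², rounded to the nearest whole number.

197 W/m²

Hour angle H = 15° × (6.75 − 12) = -78.75°.
With φ = -51.2°, δ = -17.7°, H = -78.75°: sin φ sin δ = 0.2369, cos φ cos δ cos H = 0.1165, so cos θ_z = 0.3534.
Air mass m = 1/cos θ_z = 1/0.3534 = 2.830; τ^m = 0.73^2.830 = 0.4104.
Surface direct beam = 1361 × 0.3534 × 0.4104 = 197.39 W/m².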